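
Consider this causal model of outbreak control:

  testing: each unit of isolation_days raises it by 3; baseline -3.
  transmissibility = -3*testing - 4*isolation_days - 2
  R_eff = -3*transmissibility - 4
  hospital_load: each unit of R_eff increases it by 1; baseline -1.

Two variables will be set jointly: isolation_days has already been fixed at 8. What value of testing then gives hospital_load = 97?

With isolation_days held at 8:
Intervening on testing fixes its value directly, overriding its dependence on isolation_days.
Substituting into the transmissibility equation gives transmissibility = -3*testing - 34.
So R_eff = 9*testing + 98.
hospital_load becomes 9*testing + 97.
Solve 9*testing + 97 = 97: testing = (97 - 97) / 9 = 0.

testing = 0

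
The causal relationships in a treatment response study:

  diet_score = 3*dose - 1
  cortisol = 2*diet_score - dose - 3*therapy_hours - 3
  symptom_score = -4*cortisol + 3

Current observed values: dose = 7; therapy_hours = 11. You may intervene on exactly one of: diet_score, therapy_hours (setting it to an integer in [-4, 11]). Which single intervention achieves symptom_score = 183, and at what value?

Intervening on diet_score: with other inputs at their observed values, symptom_score = -8*diet_score + 175. Solving for 183 gives diet_score = -1, within [-4, 11].
Intervening on therapy_hours: symptom_score = 12*therapy_hours - 117. Reaching 183 requires therapy_hours = 25, outside [-4, 11].

set diet_score = -1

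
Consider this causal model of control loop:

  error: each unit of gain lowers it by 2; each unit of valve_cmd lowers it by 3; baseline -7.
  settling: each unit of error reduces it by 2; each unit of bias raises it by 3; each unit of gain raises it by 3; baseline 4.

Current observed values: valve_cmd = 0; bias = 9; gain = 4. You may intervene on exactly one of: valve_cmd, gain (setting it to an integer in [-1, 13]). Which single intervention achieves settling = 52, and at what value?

set gain = 1

Intervening on valve_cmd: settling = 6*valve_cmd + 73. Reaching 52 requires valve_cmd = -7/2, not an integer.
Intervening on gain: with other inputs at their observed values, settling = 7*gain + 45. Solving for 52 gives gain = 1, within [-1, 13].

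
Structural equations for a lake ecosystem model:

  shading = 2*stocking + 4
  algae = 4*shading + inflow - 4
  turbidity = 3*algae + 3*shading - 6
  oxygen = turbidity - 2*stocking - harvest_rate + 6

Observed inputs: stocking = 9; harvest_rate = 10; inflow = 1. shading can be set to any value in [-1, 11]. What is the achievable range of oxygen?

Intervening on shading fixes its value directly, overriding its dependence on stocking.
Substituting into the algae equation gives algae = 4*shading - 3.
So turbidity = 15*shading - 15.
Substituting into the oxygen equation gives oxygen = 15*shading - 37.
Linear in shading, so extremes are at the endpoints: shading = -1 gives oxygen = -52; shading = 11 gives oxygen = 128.

-52 to 128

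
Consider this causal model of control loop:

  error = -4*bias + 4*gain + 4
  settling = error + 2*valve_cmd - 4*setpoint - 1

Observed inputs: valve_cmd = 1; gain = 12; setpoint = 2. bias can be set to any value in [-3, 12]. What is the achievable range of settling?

Substituting into the error equation gives error = -4*bias + 52.
settling becomes -4*bias + 45.
Linear in bias, so extremes are at the endpoints: bias = -3 gives settling = 57; bias = 12 gives settling = -3.

-3 to 57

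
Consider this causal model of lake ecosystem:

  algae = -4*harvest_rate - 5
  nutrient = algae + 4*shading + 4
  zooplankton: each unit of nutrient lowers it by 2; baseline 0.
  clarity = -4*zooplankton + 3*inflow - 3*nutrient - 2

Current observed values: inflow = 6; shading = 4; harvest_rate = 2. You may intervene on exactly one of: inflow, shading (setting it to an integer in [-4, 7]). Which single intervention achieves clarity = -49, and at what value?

set shading = -1

Intervening on inflow: clarity = 3*inflow + 33. Reaching -49 requires inflow = -82/3, not an integer.
Intervening on shading: with other inputs at their observed values, clarity = 20*shading - 29. Solving for -49 gives shading = -1, within [-4, 7].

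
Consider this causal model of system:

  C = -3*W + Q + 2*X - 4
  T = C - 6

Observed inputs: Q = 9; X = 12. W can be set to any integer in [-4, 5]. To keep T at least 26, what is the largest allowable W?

W = -1

Substituting into the C equation gives C = -3*W + 29.
So T = -3*W + 23.
Require -3*W + 23 ≥ 26, so W ≤ -1.
The largest integer in [-4, 5] satisfying this is -1.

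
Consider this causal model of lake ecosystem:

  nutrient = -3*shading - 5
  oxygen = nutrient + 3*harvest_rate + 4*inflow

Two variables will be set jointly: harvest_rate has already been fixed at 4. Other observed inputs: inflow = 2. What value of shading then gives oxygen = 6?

shading = 3

With harvest_rate held at 4:
Substituting into the oxygen equation gives oxygen = -3*shading + 15.
Solve -3*shading + 15 = 6: shading = (6 - 15) / -3 = 3.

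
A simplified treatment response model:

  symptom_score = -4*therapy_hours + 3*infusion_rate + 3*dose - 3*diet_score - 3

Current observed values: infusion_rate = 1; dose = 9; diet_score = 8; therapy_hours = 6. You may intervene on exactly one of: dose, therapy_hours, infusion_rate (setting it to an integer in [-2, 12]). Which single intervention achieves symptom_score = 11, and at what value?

set therapy_hours = -2

Intervening on dose: symptom_score = 3*dose - 48. Reaching 11 requires dose = 59/3, not an integer.
Intervening on therapy_hours: with other inputs at their observed values, symptom_score = -4*therapy_hours + 3. Solving for 11 gives therapy_hours = -2, within [-2, 12].
Intervening on infusion_rate: symptom_score = 3*infusion_rate - 24. Reaching 11 requires infusion_rate = 35/3, not an integer.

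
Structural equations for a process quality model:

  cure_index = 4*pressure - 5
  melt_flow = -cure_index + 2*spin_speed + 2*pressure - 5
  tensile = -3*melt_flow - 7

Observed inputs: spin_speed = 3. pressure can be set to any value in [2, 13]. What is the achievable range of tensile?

Substituting into the melt_flow equation gives melt_flow = -2*pressure + 6.
This gives tensile = 6*pressure - 25.
Linear in pressure, so extremes are at the endpoints: pressure = 2 gives tensile = -13; pressure = 13 gives tensile = 53.

-13 to 53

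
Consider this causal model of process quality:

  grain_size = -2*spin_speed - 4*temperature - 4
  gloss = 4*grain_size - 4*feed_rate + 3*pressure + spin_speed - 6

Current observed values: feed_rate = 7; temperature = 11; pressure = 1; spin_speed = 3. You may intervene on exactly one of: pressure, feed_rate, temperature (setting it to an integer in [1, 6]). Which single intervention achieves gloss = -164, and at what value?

set temperature = 6

Intervening on pressure: gloss = 3*pressure - 247. Reaching -164 requires pressure = 83/3, not an integer.
Intervening on feed_rate: gloss = -4*feed_rate - 216. Reaching -164 requires feed_rate = -13, outside [1, 6].
Intervening on temperature: with other inputs at their observed values, gloss = -16*temperature - 68. Solving for -164 gives temperature = 6, within [1, 6].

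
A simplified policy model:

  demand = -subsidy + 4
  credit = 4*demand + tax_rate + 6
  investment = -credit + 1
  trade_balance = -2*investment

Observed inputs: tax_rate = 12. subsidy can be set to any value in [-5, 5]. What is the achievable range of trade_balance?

26 to 106

Substituting into the credit equation gives credit = -4*subsidy + 34.
This gives investment = 4*subsidy - 33.
So trade_balance = -8*subsidy + 66.
Linear in subsidy, so extremes are at the endpoints: subsidy = -5 gives trade_balance = 106; subsidy = 5 gives trade_balance = 26.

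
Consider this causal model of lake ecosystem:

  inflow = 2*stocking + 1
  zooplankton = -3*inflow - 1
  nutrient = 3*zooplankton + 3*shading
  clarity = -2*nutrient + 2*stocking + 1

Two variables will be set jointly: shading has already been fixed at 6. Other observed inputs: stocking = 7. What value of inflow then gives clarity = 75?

With shading held at 6:
Intervening on inflow fixes its value directly, overriding its dependence on stocking.
Substituting into the nutrient equation gives nutrient = -9*inflow + 15.
Substituting into the clarity equation gives clarity = 18*inflow - 15.
Solve 18*inflow - 15 = 75: inflow = (75 + 15) / 18 = 5.

inflow = 5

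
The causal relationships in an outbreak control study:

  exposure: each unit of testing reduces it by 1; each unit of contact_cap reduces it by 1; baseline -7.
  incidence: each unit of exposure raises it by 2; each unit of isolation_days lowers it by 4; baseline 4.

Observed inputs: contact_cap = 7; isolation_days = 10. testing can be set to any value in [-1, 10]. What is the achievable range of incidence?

Substituting into the exposure equation gives exposure = -testing - 14.
So incidence = -2*testing - 64.
Linear in testing, so extremes are at the endpoints: testing = -1 gives incidence = -62; testing = 10 gives incidence = -84.

-84 to -62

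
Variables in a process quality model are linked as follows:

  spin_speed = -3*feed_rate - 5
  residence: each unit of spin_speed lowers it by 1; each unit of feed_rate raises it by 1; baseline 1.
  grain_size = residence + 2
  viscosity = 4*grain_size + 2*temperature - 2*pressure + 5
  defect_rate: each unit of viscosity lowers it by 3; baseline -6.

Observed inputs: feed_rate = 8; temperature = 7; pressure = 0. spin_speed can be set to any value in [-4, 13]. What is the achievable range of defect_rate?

Intervening on spin_speed fixes its value directly, overriding its dependence on feed_rate.
Substituting into the residence equation gives residence = -spin_speed + 9.
Substituting into the grain_size equation gives grain_size = -spin_speed + 11.
This gives viscosity = -4*spin_speed + 63.
So defect_rate = 12*spin_speed - 195.
Linear in spin_speed, so extremes are at the endpoints: spin_speed = -4 gives defect_rate = -243; spin_speed = 13 gives defect_rate = -39.

-243 to -39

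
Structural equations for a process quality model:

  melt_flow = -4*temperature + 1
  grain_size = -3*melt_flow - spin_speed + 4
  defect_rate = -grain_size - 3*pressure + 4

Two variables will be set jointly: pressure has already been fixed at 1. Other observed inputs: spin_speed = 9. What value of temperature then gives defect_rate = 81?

With pressure held at 1:
Substituting into the grain_size equation gives grain_size = 12*temperature - 8.
Substituting into the defect_rate equation gives defect_rate = -12*temperature + 9.
Solve -12*temperature + 9 = 81: temperature = (81 - 9) / -12 = -6.

temperature = -6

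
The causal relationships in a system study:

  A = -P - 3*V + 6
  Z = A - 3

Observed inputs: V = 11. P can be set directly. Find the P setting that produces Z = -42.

P = 12

Substituting into the A equation gives A = -P - 27.
Substituting into the Z equation gives Z = -P - 30.
Solve -P - 30 = -42: P = (-42 + 30) / -1 = 12.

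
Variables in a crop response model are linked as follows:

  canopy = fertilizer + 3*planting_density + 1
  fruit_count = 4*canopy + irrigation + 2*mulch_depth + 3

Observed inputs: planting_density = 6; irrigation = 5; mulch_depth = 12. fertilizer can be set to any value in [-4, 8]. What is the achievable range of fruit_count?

92 to 140

Substituting into the canopy equation gives canopy = fertilizer + 19.
Substituting into the fruit_count equation gives fruit_count = 4*fertilizer + 108.
Linear in fertilizer, so extremes are at the endpoints: fertilizer = -4 gives fruit_count = 92; fertilizer = 8 gives fruit_count = 140.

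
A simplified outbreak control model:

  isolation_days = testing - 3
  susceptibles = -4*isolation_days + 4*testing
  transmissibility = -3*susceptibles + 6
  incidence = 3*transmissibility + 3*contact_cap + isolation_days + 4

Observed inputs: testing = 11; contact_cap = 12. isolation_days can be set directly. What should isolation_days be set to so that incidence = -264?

Intervening on isolation_days fixes its value directly, overriding its dependence on testing.
Substituting into the susceptibles equation gives susceptibles = -4*isolation_days + 44.
Substituting into the transmissibility equation gives transmissibility = 12*isolation_days - 126.
Substituting into the incidence equation gives incidence = 37*isolation_days - 338.
Solve 37*isolation_days - 338 = -264: isolation_days = (-264 + 338) / 37 = 2.

isolation_days = 2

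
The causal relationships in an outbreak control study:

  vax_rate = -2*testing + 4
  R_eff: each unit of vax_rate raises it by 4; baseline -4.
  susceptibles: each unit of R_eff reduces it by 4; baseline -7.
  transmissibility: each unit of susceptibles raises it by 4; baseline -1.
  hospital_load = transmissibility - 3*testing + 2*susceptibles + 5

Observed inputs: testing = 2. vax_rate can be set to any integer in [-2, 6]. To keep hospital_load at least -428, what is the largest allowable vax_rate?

Intervening on vax_rate fixes its value directly, overriding its dependence on testing.
Substituting into the susceptibles equation gives susceptibles = -16*vax_rate + 9.
Substituting into the transmissibility equation gives transmissibility = -64*vax_rate + 35.
Substituting into the hospital_load equation gives hospital_load = -96*vax_rate + 52.
Require -96*vax_rate + 52 ≥ -428, so vax_rate ≤ 5.
The largest integer in [-2, 6] satisfying this is 5.

vax_rate = 5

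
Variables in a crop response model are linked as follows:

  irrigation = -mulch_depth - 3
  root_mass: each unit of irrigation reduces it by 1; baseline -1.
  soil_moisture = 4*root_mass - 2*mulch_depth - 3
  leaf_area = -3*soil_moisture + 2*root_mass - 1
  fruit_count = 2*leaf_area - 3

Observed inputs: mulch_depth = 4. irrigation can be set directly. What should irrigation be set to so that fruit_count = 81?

irrigation = 0

Intervening on irrigation fixes its value directly, overriding its dependence on mulch_depth.
Substituting into the soil_moisture equation gives soil_moisture = -4*irrigation - 15.
leaf_area becomes 10*irrigation + 42.
This gives fruit_count = 20*irrigation + 81.
Solve 20*irrigation + 81 = 81: irrigation = (81 - 81) / 20 = 0.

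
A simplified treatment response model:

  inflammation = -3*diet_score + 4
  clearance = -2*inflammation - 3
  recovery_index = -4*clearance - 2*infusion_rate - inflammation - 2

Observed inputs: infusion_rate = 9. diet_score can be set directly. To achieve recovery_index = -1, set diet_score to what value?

diet_score = 1

Substituting into the clearance equation gives clearance = 6*diet_score - 11.
Substituting into the recovery_index equation gives recovery_index = -21*diet_score + 20.
Solve -21*diet_score + 20 = -1: diet_score = (-1 - 20) / -21 = 1.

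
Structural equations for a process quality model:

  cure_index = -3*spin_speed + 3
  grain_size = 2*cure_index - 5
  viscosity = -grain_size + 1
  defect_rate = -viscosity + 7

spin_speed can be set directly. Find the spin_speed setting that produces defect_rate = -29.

spin_speed = 6

Substituting into the grain_size equation gives grain_size = -6*spin_speed + 1.
Substituting into the viscosity equation gives viscosity = 6*spin_speed.
Substituting into the defect_rate equation gives defect_rate = -6*spin_speed + 7.
Solve -6*spin_speed + 7 = -29: spin_speed = (-29 - 7) / -6 = 6.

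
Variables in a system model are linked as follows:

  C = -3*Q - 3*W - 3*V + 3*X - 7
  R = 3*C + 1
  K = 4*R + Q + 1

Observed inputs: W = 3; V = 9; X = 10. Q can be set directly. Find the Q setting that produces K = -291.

Substituting into the C equation gives C = -3*Q - 13.
Substituting into the R equation gives R = -9*Q - 38.
This gives K = -35*Q - 151.
Solve -35*Q - 151 = -291: Q = (-291 + 151) / -35 = 4.

Q = 4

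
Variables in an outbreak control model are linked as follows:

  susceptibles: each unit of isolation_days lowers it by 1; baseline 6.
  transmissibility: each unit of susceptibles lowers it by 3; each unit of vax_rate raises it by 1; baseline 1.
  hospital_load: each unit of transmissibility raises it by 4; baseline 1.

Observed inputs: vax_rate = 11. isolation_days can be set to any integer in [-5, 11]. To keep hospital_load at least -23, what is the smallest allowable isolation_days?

Substituting into the transmissibility equation gives transmissibility = 3*isolation_days - 6.
Substituting into the hospital_load equation gives hospital_load = 12*isolation_days - 23.
Require 12*isolation_days - 23 ≥ -23, so isolation_days ≥ 0.
The smallest integer in [-5, 11] satisfying this is 0.

isolation_days = 0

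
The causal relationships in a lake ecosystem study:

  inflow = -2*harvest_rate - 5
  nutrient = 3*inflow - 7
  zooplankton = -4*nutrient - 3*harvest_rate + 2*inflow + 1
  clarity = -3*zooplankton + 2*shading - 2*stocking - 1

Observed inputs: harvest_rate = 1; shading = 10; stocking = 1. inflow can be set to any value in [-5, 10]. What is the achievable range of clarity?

Intervening on inflow fixes its value directly, overriding its dependence on harvest_rate.
Substituting into the zooplankton equation gives zooplankton = -10*inflow + 26.
So clarity = 30*inflow - 61.
Linear in inflow, so extremes are at the endpoints: inflow = -5 gives clarity = -211; inflow = 10 gives clarity = 239.

-211 to 239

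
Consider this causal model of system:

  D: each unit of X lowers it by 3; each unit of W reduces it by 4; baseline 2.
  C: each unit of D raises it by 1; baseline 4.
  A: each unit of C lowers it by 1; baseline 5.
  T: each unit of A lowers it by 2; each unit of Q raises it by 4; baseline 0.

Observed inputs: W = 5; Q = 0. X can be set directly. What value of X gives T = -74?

Substituting into the D equation gives D = -3*X - 18.
C becomes -3*X - 14.
So A = 3*X + 19.
T becomes -6*X - 38.
Solve -6*X - 38 = -74: X = (-74 + 38) / -6 = 6.

X = 6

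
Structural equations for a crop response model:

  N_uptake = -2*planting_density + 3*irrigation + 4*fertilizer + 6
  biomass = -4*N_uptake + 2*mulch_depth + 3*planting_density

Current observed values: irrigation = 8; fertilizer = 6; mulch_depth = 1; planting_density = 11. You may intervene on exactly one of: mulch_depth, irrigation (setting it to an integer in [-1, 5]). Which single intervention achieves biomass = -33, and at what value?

Intervening on mulch_depth: biomass = 2*mulch_depth - 95. Reaching -33 requires mulch_depth = 31, outside [-1, 5].
Intervening on irrigation: with other inputs at their observed values, biomass = -12*irrigation + 3. Solving for -33 gives irrigation = 3, within [-1, 5].

set irrigation = 3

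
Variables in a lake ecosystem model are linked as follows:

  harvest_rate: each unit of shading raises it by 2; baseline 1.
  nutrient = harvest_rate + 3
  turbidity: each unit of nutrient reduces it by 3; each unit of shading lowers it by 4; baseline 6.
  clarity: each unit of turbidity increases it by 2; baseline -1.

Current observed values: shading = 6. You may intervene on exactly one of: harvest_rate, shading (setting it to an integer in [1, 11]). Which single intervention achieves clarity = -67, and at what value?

set harvest_rate = 2

Intervening on harvest_rate: with other inputs at their observed values, clarity = -6*harvest_rate - 55. Solving for -67 gives harvest_rate = 2, within [1, 11].
Intervening on shading: clarity = -20*shading - 13. Reaching -67 requires shading = 27/10, not an integer.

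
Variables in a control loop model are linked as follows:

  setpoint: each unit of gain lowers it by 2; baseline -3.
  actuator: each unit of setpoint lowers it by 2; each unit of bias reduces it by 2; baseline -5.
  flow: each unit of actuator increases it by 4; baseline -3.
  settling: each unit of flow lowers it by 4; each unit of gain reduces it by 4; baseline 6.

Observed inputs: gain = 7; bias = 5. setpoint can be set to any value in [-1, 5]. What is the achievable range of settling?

198 to 390

Intervening on setpoint fixes its value directly, overriding its dependence on gain.
Substituting into the actuator equation gives actuator = -2*setpoint - 15.
This gives flow = -8*setpoint - 63.
Substituting into the settling equation gives settling = 32*setpoint + 230.
Linear in setpoint, so extremes are at the endpoints: setpoint = -1 gives settling = 198; setpoint = 5 gives settling = 390.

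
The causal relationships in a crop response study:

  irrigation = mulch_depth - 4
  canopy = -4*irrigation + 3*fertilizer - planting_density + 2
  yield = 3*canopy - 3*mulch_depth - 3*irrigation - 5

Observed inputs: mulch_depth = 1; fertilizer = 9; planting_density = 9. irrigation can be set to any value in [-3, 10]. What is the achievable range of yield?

-98 to 97

Intervening on irrigation fixes its value directly, overriding its dependence on mulch_depth.
Substituting into the canopy equation gives canopy = -4*irrigation + 20.
Substituting into the yield equation gives yield = -15*irrigation + 52.
Linear in irrigation, so extremes are at the endpoints: irrigation = -3 gives yield = 97; irrigation = 10 gives yield = -98.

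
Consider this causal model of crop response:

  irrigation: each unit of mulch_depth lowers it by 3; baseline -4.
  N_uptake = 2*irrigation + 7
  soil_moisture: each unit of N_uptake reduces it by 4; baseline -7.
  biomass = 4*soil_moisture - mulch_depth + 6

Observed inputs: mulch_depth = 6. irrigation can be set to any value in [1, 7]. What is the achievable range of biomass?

-364 to -172

Intervening on irrigation fixes its value directly, overriding its dependence on mulch_depth.
Substituting into the soil_moisture equation gives soil_moisture = -8*irrigation - 35.
Substituting into the biomass equation gives biomass = -32*irrigation - 140.
Linear in irrigation, so extremes are at the endpoints: irrigation = 1 gives biomass = -172; irrigation = 7 gives biomass = -364.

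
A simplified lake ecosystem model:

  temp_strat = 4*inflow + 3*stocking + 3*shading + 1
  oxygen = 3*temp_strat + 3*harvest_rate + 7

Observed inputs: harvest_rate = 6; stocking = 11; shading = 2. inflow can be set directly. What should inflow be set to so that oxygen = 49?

Substituting into the temp_strat equation gives temp_strat = 4*inflow + 40.
This gives oxygen = 12*inflow + 145.
Solve 12*inflow + 145 = 49: inflow = (49 - 145) / 12 = -8.

inflow = -8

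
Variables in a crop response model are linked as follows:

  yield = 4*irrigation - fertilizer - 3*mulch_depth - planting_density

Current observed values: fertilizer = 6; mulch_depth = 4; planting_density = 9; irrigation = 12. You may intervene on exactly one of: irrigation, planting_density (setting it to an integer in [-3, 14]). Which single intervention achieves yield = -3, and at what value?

set irrigation = 6

Intervening on irrigation: with other inputs at their observed values, yield = 4*irrigation - 27. Solving for -3 gives irrigation = 6, within [-3, 14].
Intervening on planting_density: yield = -planting_density + 30. Reaching -3 requires planting_density = 33, outside [-3, 14].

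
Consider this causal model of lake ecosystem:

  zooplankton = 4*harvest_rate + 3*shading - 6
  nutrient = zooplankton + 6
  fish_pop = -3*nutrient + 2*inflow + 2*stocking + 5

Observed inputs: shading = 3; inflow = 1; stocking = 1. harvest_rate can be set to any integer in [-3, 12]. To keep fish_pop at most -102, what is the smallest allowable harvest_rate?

Substituting into the zooplankton equation gives zooplankton = 4*harvest_rate + 3.
Substituting into the nutrient equation gives nutrient = 4*harvest_rate + 9.
Substituting into the fish_pop equation gives fish_pop = -12*harvest_rate - 18.
Require -12*harvest_rate - 18 ≤ -102, so harvest_rate ≥ 7.
The smallest integer in [-3, 12] satisfying this is 7.

harvest_rate = 7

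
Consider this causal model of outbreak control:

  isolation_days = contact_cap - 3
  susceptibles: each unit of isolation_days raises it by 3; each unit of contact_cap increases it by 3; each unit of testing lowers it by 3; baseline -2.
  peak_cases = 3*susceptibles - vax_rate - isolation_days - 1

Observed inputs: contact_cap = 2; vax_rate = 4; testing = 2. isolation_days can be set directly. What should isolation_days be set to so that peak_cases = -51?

Intervening on isolation_days fixes its value directly, overriding its dependence on contact_cap.
Substituting into the susceptibles equation gives susceptibles = 3*isolation_days - 2.
Substituting into the peak_cases equation gives peak_cases = 8*isolation_days - 11.
Solve 8*isolation_days - 11 = -51: isolation_days = (-51 + 11) / 8 = -5.

isolation_days = -5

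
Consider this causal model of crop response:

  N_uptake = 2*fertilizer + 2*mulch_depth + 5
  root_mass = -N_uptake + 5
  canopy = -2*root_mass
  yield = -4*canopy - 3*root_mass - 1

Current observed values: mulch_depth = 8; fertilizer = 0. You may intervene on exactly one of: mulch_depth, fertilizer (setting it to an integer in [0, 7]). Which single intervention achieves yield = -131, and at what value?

Intervening on mulch_depth: yield = -10*mulch_depth - 1. Reaching -131 requires mulch_depth = 13, outside [0, 7].
Intervening on fertilizer: with other inputs at their observed values, yield = -10*fertilizer - 81. Solving for -131 gives fertilizer = 5, within [0, 7].

set fertilizer = 5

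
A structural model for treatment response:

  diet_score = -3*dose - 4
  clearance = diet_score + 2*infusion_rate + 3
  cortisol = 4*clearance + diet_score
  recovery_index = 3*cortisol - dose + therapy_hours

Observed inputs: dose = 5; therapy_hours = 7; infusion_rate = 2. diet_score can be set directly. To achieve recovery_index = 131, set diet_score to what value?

diet_score = 3

Intervening on diet_score fixes its value directly, overriding its dependence on dose.
Substituting into the clearance equation gives clearance = diet_score + 7.
Substituting into the cortisol equation gives cortisol = 5*diet_score + 28.
recovery_index becomes 15*diet_score + 86.
Solve 15*diet_score + 86 = 131: diet_score = (131 - 86) / 15 = 3.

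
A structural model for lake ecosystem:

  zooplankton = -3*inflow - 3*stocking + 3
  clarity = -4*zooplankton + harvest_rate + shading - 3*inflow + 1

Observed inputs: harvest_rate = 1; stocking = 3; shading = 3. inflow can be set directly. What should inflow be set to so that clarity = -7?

Substituting into the zooplankton equation gives zooplankton = -3*inflow - 6.
clarity becomes 9*inflow + 29.
Solve 9*inflow + 29 = -7: inflow = (-7 - 29) / 9 = -4.

inflow = -4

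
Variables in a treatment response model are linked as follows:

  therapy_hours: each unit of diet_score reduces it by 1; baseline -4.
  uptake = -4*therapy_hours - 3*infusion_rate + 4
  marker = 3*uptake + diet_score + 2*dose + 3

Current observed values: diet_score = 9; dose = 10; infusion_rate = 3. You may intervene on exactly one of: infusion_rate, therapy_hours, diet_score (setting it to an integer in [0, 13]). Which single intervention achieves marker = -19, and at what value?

Intervening on infusion_rate: marker = -9*infusion_rate + 200. Reaching -19 requires infusion_rate = 73/3, not an integer.
Intervening on therapy_hours: with other inputs at their observed values, marker = -12*therapy_hours + 17. Solving for -19 gives therapy_hours = 3, within [0, 13].
Intervening on diet_score: marker = 13*diet_score + 56. Reaching -19 requires diet_score = -75/13, not an integer.

set therapy_hours = 3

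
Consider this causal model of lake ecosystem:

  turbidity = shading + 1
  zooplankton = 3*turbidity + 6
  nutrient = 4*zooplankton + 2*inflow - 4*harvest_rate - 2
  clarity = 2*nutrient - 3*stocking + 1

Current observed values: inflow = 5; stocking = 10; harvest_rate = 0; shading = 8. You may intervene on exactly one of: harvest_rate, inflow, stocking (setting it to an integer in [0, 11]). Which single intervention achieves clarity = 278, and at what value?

set stocking = 1

Intervening on harvest_rate: clarity = -8*harvest_rate + 251. Reaching 278 requires harvest_rate = -27/8, not an integer.
Intervening on inflow: clarity = 4*inflow + 231. Reaching 278 requires inflow = 47/4, not an integer.
Intervening on stocking: with other inputs at their observed values, clarity = -3*stocking + 281. Solving for 278 gives stocking = 1, within [0, 11].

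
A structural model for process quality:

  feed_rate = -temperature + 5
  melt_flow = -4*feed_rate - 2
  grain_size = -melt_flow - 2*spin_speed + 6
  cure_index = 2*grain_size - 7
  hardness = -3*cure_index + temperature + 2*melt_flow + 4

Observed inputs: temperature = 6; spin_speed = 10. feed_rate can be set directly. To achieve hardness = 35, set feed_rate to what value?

feed_rate = 2

Intervening on feed_rate fixes its value directly, overriding its dependence on temperature.
Substituting into the grain_size equation gives grain_size = 4*feed_rate - 12.
This gives cure_index = 8*feed_rate - 31.
So hardness = -32*feed_rate + 99.
Solve -32*feed_rate + 99 = 35: feed_rate = (35 - 99) / -32 = 2.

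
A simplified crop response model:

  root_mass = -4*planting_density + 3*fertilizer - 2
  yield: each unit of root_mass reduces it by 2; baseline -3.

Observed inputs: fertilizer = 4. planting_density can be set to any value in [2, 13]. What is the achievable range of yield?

Substituting into the root_mass equation gives root_mass = -4*planting_density + 10.
Substituting into the yield equation gives yield = 8*planting_density - 23.
Linear in planting_density, so extremes are at the endpoints: planting_density = 2 gives yield = -7; planting_density = 13 gives yield = 81.

-7 to 81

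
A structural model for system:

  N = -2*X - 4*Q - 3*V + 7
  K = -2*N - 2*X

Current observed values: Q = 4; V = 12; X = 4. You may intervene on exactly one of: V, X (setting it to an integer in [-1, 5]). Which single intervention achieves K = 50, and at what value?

Intervening on V: with other inputs at their observed values, K = 6*V + 26. Solving for 50 gives V = 4, within [-1, 5].
Intervening on X: K = 2*X + 90. Reaching 50 requires X = -20, outside [-1, 5].

set V = 4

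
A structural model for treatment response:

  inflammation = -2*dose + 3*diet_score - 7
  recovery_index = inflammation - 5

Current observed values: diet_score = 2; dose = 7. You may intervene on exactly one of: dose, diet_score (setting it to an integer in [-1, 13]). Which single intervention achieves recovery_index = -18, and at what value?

Intervening on dose: with other inputs at their observed values, recovery_index = -2*dose - 6. Solving for -18 gives dose = 6, within [-1, 13].
Intervening on diet_score: recovery_index = 3*diet_score - 26. Reaching -18 requires diet_score = 8/3, not an integer.

set dose = 6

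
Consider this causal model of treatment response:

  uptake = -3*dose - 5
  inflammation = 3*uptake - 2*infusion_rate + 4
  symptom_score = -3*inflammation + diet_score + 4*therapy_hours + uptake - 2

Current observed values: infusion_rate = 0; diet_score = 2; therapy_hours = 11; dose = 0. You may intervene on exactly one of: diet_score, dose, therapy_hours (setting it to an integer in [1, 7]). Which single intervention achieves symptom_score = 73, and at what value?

Intervening on diet_score: with other inputs at their observed values, symptom_score = diet_score + 70. Solving for 73 gives diet_score = 3, within [1, 7].
Intervening on dose: symptom_score = 24*dose + 72. Reaching 73 requires dose = 1/24, not an integer.
Intervening on therapy_hours: symptom_score = 4*therapy_hours + 28. Reaching 73 requires therapy_hours = 45/4, not an integer.

set diet_score = 3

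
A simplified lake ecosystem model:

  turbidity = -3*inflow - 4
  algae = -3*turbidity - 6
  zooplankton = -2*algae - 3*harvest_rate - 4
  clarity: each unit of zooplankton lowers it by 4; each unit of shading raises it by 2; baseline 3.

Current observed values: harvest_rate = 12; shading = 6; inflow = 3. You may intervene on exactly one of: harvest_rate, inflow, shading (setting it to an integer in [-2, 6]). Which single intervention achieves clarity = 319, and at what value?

set harvest_rate = 2

Intervening on harvest_rate: with other inputs at their observed values, clarity = 12*harvest_rate + 295. Solving for 319 gives harvest_rate = 2, within [-2, 6].
Intervening on inflow: clarity = 72*inflow + 223. Reaching 319 requires inflow = 4/3, not an integer.
Intervening on shading: clarity = 2*shading + 427. Reaching 319 requires shading = -54, outside [-2, 6].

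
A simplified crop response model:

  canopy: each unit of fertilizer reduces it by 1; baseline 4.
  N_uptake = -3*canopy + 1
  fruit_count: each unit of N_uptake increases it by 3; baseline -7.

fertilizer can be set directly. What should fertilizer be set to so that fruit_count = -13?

fertilizer = 3

Substituting into the N_uptake equation gives N_uptake = 3*fertilizer - 11.
This gives fruit_count = 9*fertilizer - 40.
Solve 9*fertilizer - 40 = -13: fertilizer = (-13 + 40) / 9 = 3.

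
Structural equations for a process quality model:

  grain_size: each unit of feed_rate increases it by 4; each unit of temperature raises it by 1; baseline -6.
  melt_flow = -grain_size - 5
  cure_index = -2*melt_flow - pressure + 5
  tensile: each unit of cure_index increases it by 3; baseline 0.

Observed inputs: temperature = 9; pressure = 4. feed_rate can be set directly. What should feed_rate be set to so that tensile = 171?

feed_rate = 5

Substituting into the grain_size equation gives grain_size = 4*feed_rate + 3.
So melt_flow = -4*feed_rate - 8.
Substituting into the cure_index equation gives cure_index = 8*feed_rate + 17.
Substituting into the tensile equation gives tensile = 24*feed_rate + 51.
Solve 24*feed_rate + 51 = 171: feed_rate = (171 - 51) / 24 = 5.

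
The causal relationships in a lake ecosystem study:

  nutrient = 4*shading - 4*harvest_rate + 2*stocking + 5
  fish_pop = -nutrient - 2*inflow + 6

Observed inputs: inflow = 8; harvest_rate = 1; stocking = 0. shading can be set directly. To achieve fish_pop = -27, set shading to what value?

shading = 4

Substituting into the nutrient equation gives nutrient = 4*shading + 1.
Substituting into the fish_pop equation gives fish_pop = -4*shading - 11.
Solve -4*shading - 11 = -27: shading = (-27 + 11) / -4 = 4.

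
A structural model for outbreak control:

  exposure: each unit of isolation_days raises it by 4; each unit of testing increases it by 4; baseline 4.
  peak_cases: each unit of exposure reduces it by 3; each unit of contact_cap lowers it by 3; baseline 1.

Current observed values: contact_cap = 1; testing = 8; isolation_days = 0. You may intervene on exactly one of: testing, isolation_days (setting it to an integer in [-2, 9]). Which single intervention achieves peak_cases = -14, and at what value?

Intervening on testing: with other inputs at their observed values, peak_cases = -12*testing - 14. Solving for -14 gives testing = 0, within [-2, 9].
Intervening on isolation_days: peak_cases = -12*isolation_days - 110. Reaching -14 requires isolation_days = -8, outside [-2, 9].

set testing = 0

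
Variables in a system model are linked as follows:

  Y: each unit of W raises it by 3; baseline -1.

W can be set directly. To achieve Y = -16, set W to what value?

W = -5

Solve 3*W - 1 = -16: W = (-16 + 1) / 3 = -5.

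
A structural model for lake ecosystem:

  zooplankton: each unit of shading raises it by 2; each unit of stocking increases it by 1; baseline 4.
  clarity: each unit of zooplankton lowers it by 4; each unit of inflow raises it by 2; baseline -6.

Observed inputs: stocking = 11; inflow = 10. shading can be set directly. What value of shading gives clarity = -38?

Substituting into the zooplankton equation gives zooplankton = 2*shading + 15.
Substituting into the clarity equation gives clarity = -8*shading - 46.
Solve -8*shading - 46 = -38: shading = (-38 + 46) / -8 = -1.

shading = -1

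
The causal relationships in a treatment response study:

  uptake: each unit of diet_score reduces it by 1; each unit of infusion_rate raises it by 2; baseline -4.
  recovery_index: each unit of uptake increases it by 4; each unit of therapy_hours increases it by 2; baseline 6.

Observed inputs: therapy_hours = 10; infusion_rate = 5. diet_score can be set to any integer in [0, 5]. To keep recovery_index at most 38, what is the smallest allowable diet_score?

diet_score = 3

Substituting into the uptake equation gives uptake = -diet_score + 6.
Substituting into the recovery_index equation gives recovery_index = -4*diet_score + 50.
Require -4*diet_score + 50 ≤ 38, so diet_score ≥ 3.
The smallest integer in [0, 5] satisfying this is 3.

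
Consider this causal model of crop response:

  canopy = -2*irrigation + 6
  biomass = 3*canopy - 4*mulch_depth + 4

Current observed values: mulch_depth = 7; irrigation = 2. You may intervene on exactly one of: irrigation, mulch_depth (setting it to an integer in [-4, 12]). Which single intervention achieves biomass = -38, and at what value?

set mulch_depth = 12

Intervening on irrigation: biomass = -6*irrigation - 6. Reaching -38 requires irrigation = 16/3, not an integer.
Intervening on mulch_depth: with other inputs at their observed values, biomass = -4*mulch_depth + 10. Solving for -38 gives mulch_depth = 12, within [-4, 12].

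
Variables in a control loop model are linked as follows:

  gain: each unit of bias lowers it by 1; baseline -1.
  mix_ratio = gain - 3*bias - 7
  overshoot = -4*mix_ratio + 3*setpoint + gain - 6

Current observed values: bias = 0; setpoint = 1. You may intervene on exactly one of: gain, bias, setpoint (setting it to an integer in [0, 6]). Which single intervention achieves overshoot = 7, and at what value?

Intervening on gain: with other inputs at their observed values, overshoot = -3*gain + 25. Solving for 7 gives gain = 6, within [0, 6].
Intervening on bias: overshoot = 15*bias + 28. Reaching 7 requires bias = -7/5, not an integer.
Intervening on setpoint: overshoot = 3*setpoint + 25. Reaching 7 requires setpoint = -6, outside [0, 6].

set gain = 6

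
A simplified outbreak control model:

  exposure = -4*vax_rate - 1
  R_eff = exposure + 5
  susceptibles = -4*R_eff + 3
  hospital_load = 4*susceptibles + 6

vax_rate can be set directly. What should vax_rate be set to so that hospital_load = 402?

Substituting into the R_eff equation gives R_eff = -4*vax_rate + 4.
Substituting into the susceptibles equation gives susceptibles = 16*vax_rate - 13.
hospital_load becomes 64*vax_rate - 46.
Solve 64*vax_rate - 46 = 402: vax_rate = (402 + 46) / 64 = 7.

vax_rate = 7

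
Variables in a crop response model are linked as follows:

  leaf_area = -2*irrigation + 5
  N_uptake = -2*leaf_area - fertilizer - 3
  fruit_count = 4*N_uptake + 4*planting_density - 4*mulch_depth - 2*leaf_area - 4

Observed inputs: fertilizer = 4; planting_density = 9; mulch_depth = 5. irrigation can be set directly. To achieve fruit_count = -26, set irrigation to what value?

Substituting into the N_uptake equation gives N_uptake = 4*irrigation - 17.
Substituting into the fruit_count equation gives fruit_count = 20*irrigation - 66.
Solve 20*irrigation - 66 = -26: irrigation = (-26 + 66) / 20 = 2.

irrigation = 2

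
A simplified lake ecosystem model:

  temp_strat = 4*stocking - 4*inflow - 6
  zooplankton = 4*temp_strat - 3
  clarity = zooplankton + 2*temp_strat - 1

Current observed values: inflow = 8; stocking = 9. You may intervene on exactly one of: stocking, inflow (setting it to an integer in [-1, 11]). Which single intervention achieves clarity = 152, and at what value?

Intervening on stocking: clarity = 24*stocking - 232. Reaching 152 requires stocking = 16, outside [-1, 11].
Intervening on inflow: with other inputs at their observed values, clarity = -24*inflow + 176. Solving for 152 gives inflow = 1, within [-1, 11].

set inflow = 1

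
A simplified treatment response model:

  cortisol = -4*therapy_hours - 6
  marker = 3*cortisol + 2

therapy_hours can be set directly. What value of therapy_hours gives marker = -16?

therapy_hours = 0

Substituting into the marker equation gives marker = -12*therapy_hours - 16.
Solve -12*therapy_hours - 16 = -16: therapy_hours = (-16 + 16) / -12 = 0.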